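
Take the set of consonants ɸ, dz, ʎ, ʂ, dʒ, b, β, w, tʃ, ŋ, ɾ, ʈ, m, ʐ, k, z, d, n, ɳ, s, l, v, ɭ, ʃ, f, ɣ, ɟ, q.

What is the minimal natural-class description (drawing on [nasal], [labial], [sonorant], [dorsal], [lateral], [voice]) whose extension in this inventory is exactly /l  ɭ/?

/l, ɭ/ are all [+lateral], [-dorsal], and no other segment in the inventory matches both values. Dropping any one of them over-generates: [-dorsal] alone would also admit /ɸ, dz, ʂ, dʒ, …/; [+lateral] alone would also admit /ʎ/. No other single listed feature picks out exactly this set either, so fewer than two features will not do.

[+lateral, -dorsal]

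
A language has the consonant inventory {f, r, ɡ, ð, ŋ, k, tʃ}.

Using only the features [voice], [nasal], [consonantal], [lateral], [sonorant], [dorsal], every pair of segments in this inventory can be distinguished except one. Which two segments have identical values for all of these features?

/tʃ/ (voiceless postalveolar affricate) and /f/ (voiceless labiodental fricative) are both [−voice], [−nasal], [+consonantal], [−lateral], [−sonorant], [−dorsal], so none of the listed features separates them. (They do differ in [continuant], [labial] and [coronal], which are not among the given features.) Every other pair in the inventory differs on at least one listed feature.

tʃ, f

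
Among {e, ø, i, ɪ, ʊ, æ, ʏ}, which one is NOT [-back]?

Every segment except /ʊ/ is [-back]. /ʊ/ (high back rounded lax vowel) is [+back], so it is the exception.

ʊ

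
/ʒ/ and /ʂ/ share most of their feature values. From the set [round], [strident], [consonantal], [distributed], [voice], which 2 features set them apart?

/ʒ/ (voiced postalveolar fricative) and /ʂ/ (voiceless retroflex fricative) agree on [−round], [+strident], [+consonantal]. They differ on [voice] (/ʒ/ [+], /ʂ/ [−]), [distributed] (/ʒ/ [+], /ʂ/ [−]).

[voice], [distributed]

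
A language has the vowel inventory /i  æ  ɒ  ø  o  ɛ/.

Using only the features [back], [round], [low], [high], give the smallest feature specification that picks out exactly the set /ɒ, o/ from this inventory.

The target set is precisely the extension of [+back] in this inventory.

[+back]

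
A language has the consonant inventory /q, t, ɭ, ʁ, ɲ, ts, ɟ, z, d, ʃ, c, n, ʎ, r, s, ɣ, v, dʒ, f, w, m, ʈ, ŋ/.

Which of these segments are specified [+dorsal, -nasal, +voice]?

The [+dorsal] segments are /q, ʁ, ɲ, ɟ, c, ʎ, ɣ, w, ŋ/.
Within that set, [-nasal] gives /q, ʁ, ɟ, c, ʎ, ɣ, w/.
Then [+voice] leaves /ʁ, ɟ, ʎ, ɣ, w/.

ʁ, ɟ, ʎ, ɣ, w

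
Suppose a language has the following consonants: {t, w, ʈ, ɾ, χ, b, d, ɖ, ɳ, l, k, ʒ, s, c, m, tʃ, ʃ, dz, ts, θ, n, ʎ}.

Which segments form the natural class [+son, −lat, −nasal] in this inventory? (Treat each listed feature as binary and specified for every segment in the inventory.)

Eliminate segments failing any feature: /t, ʈ, χ, b, d, ɖ, k, ʒ, s, c, tʃ, ʃ, dz, ts, θ/ are [−sonorant]; /ɳ, m, n/ are [+nasal]; /l, ʎ/ are [+lateral]. The remaining /w, ɾ/ satisfy [+sonorant], [−lateral], [−nasal].

w, ɾ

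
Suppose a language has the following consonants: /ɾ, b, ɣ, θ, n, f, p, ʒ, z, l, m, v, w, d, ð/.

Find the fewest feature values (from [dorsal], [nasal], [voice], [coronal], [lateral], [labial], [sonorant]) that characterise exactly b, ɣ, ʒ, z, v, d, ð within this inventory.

[−sonorant, +voice]

/b, ɣ, ʒ, z, v, d, ð/ are all [−sonorant], [+voice], and no other segment in the inventory matches both values. Dropping any one of them over-generates: [+voice] alone would also admit /ɾ, n, l, m, …/; [−sonorant] alone would also admit /θ, f, p/. No other single listed feature picks out exactly this set either, so fewer than two features will not do.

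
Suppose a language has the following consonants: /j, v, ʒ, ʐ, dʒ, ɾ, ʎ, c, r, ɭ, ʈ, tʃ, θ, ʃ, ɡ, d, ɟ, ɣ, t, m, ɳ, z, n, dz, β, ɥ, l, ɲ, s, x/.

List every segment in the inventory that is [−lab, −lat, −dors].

ʒ, ʐ, dʒ, ɾ, r, ʈ, tʃ, θ, ʃ, d, t, ɳ, z, n, dz, s

Checking each segment against [−labial], [−lateral], [−dorsal]: /ʒ/ (voiced postalveolar fricative), /ʐ/ (voiced retroflex fricative), /dʒ/ (voiced postalveolar affricate), /ɾ/ (alveolar tap), /r/ (alveolar trill), /ʈ/ (voiceless retroflex stop), among others, satisfy every feature; every other segment in the inventory fails at least one.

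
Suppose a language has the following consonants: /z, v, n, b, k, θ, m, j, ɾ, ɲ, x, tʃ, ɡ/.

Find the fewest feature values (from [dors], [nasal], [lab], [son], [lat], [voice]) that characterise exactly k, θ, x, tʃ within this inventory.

/k, θ, x, tʃ/ are exactly the [-voice] segments in the inventory, so a single feature suffices.

[-voice]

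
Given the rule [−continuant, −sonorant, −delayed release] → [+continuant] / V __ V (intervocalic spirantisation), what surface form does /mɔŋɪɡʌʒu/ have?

[mɔŋɪɣʌʒu]

The only segment in the rule's environment that also matches [−continuant, −sonorant, −delayed release] is /ɡ/. Applying [+continuant] turns the voiced velar stop into /ɣ/ (voiced velar fricative), giving [mɔŋɪɣʌʒu].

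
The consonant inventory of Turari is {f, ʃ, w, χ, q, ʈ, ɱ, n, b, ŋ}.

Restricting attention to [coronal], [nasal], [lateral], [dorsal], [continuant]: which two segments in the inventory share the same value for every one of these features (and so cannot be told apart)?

On the given features, /w/ and /χ/ have an identical profile: [−coronal], [−nasal], [−lateral], [+dorsal], [+continuant]. No other two segments in the inventory coincide on all 5 features. (They do differ in [sonorant], [voice], [labial], [round] and [high], which are not among the given features.)

w, χ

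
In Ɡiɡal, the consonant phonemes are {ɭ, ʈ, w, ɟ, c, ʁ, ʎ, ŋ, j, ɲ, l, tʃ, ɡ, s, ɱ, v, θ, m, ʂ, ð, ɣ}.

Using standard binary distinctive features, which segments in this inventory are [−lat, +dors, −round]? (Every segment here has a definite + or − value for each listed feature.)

Among the inventory, the [−lateral] segments are /ʈ, w, ɟ, c, ʁ, ŋ, j, ɲ, tʃ, ɡ, s, ɱ, v, θ, m, ʂ, ð, ɣ/.
Among these, [+dorsal] gives /w, ɟ, c, ʁ, ŋ, j, ɲ, ɡ, ɣ/.
Then [−round] leaves /ɟ, c, ʁ, ŋ, j, ɲ, ɡ, ɣ/.

ɟ, c, ʁ, ŋ, j, ɲ, ɡ, ɣ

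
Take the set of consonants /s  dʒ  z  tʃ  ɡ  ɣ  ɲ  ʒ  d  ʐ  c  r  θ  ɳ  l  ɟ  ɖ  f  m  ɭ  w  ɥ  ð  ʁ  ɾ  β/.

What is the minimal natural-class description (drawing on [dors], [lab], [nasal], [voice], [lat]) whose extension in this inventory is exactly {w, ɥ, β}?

Every target segment is [+voice], [-nasal], [+labial]; each remaining inventory member fails at least one of these. Each conjunct is needed — [-nasal, +labial] alone would also admit /f/; [+voice, +labial] alone would also admit /m/; [+voice, -nasal] alone would also admit /dʒ, z, ɡ, ɣ, …/ — and no other combination of two listed features has exactly this extension, so three is the minimum.

[+voice, -nasal, +lab]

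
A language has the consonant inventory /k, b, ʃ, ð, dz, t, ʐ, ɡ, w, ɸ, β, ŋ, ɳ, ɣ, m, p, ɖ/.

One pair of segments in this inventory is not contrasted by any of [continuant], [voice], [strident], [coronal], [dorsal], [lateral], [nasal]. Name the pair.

ɣ, w

On the given features, /ɣ/ and /w/ have an identical profile: [+continuant], [+voice], [-strident], [-coronal], [+dorsal], [-lateral], [-nasal]. No other two segments in the inventory coincide on all 7 features. (They do differ in [sonorant], [labial] and [round], which are not among the given features.)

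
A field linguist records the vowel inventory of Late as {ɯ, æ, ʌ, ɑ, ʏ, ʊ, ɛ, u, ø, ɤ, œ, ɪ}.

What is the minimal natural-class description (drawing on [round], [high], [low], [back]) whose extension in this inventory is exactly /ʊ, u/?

The class [+back], [+round] has exactly /ʊ, u/ as its extension in this inventory. No smaller conjunction from the listed features achieves this: [+round] alone would also admit /ʏ, ø, œ/; [+back] alone would also admit /ɯ, ʌ, ɑ, ɤ/; and checking the remaining single features turns up none with this extension.

[+back, +round]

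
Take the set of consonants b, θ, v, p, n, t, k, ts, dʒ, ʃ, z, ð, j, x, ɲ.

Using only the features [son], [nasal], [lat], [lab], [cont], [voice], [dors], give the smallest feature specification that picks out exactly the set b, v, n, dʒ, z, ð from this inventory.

[+voice, -dors]

The class [+voice], [-dorsal] has exactly /b, v, n, dʒ, z, ð/ as its extension in this inventory. No smaller conjunction from the listed features achieves this: [-dorsal] alone would also admit /θ, p, t, ts, …/; [+voice] alone would also admit /j, ɲ/; and checking the remaining single features turns up none with this extension.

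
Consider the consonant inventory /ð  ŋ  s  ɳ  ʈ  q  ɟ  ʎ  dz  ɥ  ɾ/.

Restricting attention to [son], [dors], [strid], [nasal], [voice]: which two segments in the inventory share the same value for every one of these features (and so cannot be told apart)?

Both /ʎ/ and /ɥ/ are [+sonorant], [+dorsal], [-strident], [-nasal], [+voice]. Since the list omits [lateral], [labial] and [round] — which do distinguish the palatal lateral approximant from the labial-palatal glide — this pair collapses; all other pairs remain distinct.

ʎ, ɥ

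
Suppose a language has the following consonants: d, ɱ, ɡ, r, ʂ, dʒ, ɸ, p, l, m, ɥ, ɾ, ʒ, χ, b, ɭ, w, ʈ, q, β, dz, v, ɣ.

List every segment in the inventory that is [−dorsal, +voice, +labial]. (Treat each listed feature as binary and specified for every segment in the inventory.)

ɱ, m, b, β, v

The [−dorsal] segments are /d, ɱ, r, ʂ, dʒ, ɸ, p, l, m, ɾ, ʒ, b, ɭ, ʈ, β, dz, v/.
Then [+voice] gives /d, ɱ, r, dʒ, l, m, ɾ, ʒ, b, ɭ, β, dz, v/.
Then [+labial] leaves /ɱ, m, b, β, v/.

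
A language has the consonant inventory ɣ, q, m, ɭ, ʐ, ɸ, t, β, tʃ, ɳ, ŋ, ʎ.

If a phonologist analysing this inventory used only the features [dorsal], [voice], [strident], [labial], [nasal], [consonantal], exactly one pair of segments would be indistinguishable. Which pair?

ɣ, ʎ

On the given features, /ɣ/ and /ʎ/ have an identical profile: [+dorsal], [+voice], [−strident], [−labial], [−nasal], [+consonantal]. No other two segments in the inventory coincide on all 6 features. (They do differ in [sonorant], [lateral] and [back], which are not among the given features.)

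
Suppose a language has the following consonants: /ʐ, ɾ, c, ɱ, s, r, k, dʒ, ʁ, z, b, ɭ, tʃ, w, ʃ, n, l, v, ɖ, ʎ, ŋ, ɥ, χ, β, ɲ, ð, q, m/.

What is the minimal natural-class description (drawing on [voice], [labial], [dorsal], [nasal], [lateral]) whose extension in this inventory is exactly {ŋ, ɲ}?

[+nasal, +dorsal]

The class [+nasal], [+dorsal] has exactly /ŋ, ɲ/ as its extension in this inventory. No smaller conjunction from the listed features achieves this: [+dorsal] alone would also admit /c, k, ʁ, w, …/; [+nasal] alone would also admit /ɱ, n, m/; and checking the remaining single features turns up none with this extension.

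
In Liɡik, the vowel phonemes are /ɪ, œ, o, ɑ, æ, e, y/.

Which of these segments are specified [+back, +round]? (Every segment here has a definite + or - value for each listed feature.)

Eliminate segments failing any feature: /ɪ, œ, æ, e, y/ are [-back]; /ɑ/ is [-round]. The remaining /o/ satisfy [+back], [+round].

o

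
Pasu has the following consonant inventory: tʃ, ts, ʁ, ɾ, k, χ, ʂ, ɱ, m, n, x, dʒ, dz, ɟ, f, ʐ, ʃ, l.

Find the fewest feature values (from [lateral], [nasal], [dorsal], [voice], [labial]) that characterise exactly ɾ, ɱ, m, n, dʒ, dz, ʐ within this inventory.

Every target segment is [+voice], [-lateral], [-dorsal]; each remaining inventory member fails at least one of these. Each conjunct is needed — [-lateral, -dorsal] alone would also admit /tʃ, ts, ʂ, f, …/; [+voice, -dorsal] alone would also admit /l/; [+voice, -lateral] alone would also admit /ʁ, ɟ/ — and no other combination of two listed features has exactly this extension, so three is the minimum.

[+voice, -lateral, -dorsal]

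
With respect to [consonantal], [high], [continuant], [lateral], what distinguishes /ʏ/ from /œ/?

/ʏ/ (high front rounded lax vowel) and /œ/ (mid front rounded lax vowel) agree on [−consonantal], [+continuant], [−lateral]. They differ on [high] (/ʏ/ [+], /œ/ [−]).

[high]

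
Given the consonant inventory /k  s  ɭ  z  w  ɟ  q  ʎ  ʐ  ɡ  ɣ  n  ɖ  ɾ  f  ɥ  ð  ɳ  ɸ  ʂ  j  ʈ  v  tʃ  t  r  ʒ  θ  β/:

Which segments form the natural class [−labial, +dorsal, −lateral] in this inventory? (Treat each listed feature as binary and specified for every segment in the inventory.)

The [−labial] segments are /k, s, ɭ, z, ɟ, q, ʎ, ʐ, ɡ, ɣ, n, ɖ, ɾ, ð, ɳ, ʂ, j, ʈ, tʃ, t, r, ʒ, θ/.
Within that set, [+dorsal] gives /k, ɟ, q, ʎ, ɡ, ɣ, j/.
Then [−lateral] leaves /k, ɟ, q, ɡ, ɣ, j/.

k, ɟ, q, ɡ, ɣ, j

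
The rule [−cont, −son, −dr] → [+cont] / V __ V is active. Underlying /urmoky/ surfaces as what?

[urmoxy]

The only segment in the rule's environment that also matches [−cont, −son, −dr] is /k/. Applying [+continuant] turns the voiceless velar stop into /x/ (voiceless velar fricative), giving [urmoxy].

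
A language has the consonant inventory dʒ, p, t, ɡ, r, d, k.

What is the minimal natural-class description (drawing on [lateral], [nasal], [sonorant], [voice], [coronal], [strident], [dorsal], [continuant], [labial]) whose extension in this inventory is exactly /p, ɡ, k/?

[−coronal]

/p, ɡ, k/ are exactly the [−coronal] segments in the inventory, so a single feature suffices.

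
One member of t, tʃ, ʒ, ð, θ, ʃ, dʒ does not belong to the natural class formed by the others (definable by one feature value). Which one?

t

The remaining segments after removing /t/ share [+distributed]; /t/ (voiceless alveolar stop) is [−distributed]. For every other candidate removal, the leftover set fails to share any single feature value that the removed segment lacks.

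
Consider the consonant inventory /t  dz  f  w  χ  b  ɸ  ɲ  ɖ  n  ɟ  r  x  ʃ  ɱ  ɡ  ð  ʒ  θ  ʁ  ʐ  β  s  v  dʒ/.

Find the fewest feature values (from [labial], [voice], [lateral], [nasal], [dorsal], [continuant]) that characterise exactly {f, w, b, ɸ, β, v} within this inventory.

[-nasal, +labial]

The class [-nasal], [+labial] has exactly /f, w, b, ɸ, β, v/ as its extension in this inventory. No smaller conjunction from the listed features achieves this: [+labial] alone would also admit /ɱ/; [-nasal] alone would also admit /t, dz, χ, ɖ, …/; and checking the remaining single features turns up none with this extension.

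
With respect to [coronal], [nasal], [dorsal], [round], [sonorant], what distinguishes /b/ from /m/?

The two segments share [−coronal], [−dorsal], [−round]. The only features from the list on which they differ: /b/ is [−sonorant] while /m/ is [+sonorant]; /b/ is [−nasal] while /m/ is [+nasal].

[sonorant], [nasal]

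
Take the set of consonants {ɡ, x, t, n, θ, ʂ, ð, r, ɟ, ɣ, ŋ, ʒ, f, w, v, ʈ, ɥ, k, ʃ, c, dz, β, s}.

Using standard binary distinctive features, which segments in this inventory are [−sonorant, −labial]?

Eliminate segments failing any feature: /n, r, ŋ, w, ɥ/ are [+sonorant]; /f, v, β/ are [+labial]. The remaining /ɡ, x, t, θ, ʂ, ð, ɟ, ɣ, ʒ, ʈ, k, ʃ, c, dz, s/ satisfy [−sonorant], [−labial].

ɡ, x, t, θ, ʂ, ð, ɟ, ɣ, ʒ, ʈ, k, ʃ, c, dz, s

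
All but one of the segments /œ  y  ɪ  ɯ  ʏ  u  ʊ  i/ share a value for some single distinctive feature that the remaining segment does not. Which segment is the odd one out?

The remaining segments after removing /œ/ share [+high]; /œ/ (mid front rounded lax vowel) is [−high]. For every other candidate removal, the leftover set fails to share any single feature value that the removed segment lacks.

œ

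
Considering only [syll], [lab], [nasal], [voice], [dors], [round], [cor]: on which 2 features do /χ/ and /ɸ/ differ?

[labial], [dorsal]

The two segments share [−syllabic], [−nasal], [−voice], [−round], [−coronal]. The only features from the list on which they differ: /χ/ is [−labial] while /ɸ/ is [+labial]; /χ/ is [+dorsal] while /ɸ/ is [−dorsal].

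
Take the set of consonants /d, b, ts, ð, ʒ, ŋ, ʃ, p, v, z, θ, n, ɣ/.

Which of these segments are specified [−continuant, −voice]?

ts, p

Among the inventory, the [−continuant] segments are /d, b, ts, ŋ, p, n/.
Then [−voice] leaves /ts, p/.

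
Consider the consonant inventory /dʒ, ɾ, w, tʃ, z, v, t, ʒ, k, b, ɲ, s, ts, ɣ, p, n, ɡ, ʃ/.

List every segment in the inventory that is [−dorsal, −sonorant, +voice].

dʒ, z, v, ʒ, b

Eliminate segments failing any feature: /ɾ, n/ are [+sonorant]; /w, k, ɲ, ɣ, ɡ/ are [+dorsal]; /tʃ, t, s, ts, p, ʃ/ are [−voice]. The remaining /dʒ, z, v, ʒ, b/ satisfy [−dorsal], [−sonorant], [+voice].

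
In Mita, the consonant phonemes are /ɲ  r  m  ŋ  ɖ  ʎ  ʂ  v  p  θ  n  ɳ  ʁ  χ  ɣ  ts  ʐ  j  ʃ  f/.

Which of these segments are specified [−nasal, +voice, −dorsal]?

Among the inventory, the [−nasal] segments are /r, ɖ, ʎ, ʂ, v, p, θ, ʁ, χ, ɣ, ts, ʐ, j, ʃ, f/.
Within that set, [+voice] gives /r, ɖ, ʎ, v, ʁ, ɣ, ʐ, j/.
Among these, [−dorsal] leaves /r, ɖ, v, ʐ/.

r, ɖ, v, ʐ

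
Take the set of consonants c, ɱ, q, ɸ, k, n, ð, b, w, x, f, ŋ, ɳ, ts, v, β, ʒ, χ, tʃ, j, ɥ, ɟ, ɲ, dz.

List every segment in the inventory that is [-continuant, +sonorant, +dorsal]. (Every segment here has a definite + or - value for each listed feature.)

Among the inventory, the [-continuant] segments are /c, ɱ, q, k, n, b, ŋ, ɳ, ts, tʃ, ɟ, ɲ, dz/.
Among these, [+sonorant] gives /ɱ, n, ŋ, ɳ, ɲ/.
Intersecting with [+dorsal] leaves /ŋ, ɲ/.

ŋ, ɲ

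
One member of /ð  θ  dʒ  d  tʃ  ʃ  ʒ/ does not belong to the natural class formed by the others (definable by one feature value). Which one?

d

/ʒ, dʒ, ʃ, θ, tʃ, ð/ are all [+distributed], but /d/ (voiced alveolar stop) is [-distributed]. No other single segment can be removed to leave a set sharing one feature value that the removed segment lacks, so /d/ is the odd one out.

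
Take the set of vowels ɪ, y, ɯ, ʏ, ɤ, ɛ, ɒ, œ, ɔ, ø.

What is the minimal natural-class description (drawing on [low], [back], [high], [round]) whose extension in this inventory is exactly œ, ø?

/œ, ø/ are all [-high], [-back], [+round], and no other segment in the inventory matches all three values. Dropping any one of them over-generates: [-back, +round] alone would also admit /y, ʏ/; [-high, +round] alone would also admit /ɒ, ɔ/; [-high, -back] alone would also admit /ɛ/. No other combination of two listed features picks out exactly this set either, so fewer than three features will not do.

[-high, -back, +round]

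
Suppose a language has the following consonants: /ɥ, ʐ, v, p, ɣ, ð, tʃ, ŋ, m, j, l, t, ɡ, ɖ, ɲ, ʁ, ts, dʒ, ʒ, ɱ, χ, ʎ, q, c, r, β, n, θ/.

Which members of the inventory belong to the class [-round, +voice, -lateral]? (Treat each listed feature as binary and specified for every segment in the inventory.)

ʐ, v, ɣ, ð, ŋ, m, j, ɡ, ɖ, ɲ, ʁ, dʒ, ʒ, ɱ, r, β, n

Among the inventory, the [-round] segments are /ʐ, v, p, ɣ, ð, tʃ, ŋ, m, j, l, t, ɡ, ɖ, ɲ, ʁ, ts, dʒ, ʒ, ɱ, χ, ʎ, q, c, r, β, n, θ/.
Then [+voice] gives /ʐ, v, ɣ, ð, ŋ, m, j, l, ɡ, ɖ, ɲ, ʁ, dʒ, ʒ, ɱ, ʎ, r, β, n/.
Within that set, [-lateral] leaves /ʐ, v, ɣ, ð, ŋ, m, j, ɡ, ɖ, ɲ, ʁ, dʒ, ʒ, ɱ, r, β, n/.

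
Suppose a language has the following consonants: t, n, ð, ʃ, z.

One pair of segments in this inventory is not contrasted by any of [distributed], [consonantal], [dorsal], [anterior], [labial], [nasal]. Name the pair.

Both /z/ and /t/ are [−distributed], [+consonantal], [−dorsal], [+anterior], [−labial], [−nasal]. Since the list omits [voice], [continuant] and [strident] — which do distinguish the voiced alveolar fricative from the voiceless alveolar stop — this pair collapses; all other pairs remain distinct.

z, t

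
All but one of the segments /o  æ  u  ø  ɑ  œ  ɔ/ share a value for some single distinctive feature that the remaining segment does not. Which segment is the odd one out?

[high] groups all but one: /æ, œ, ɔ, ɑ, o, ø/ share [-high] while /u/ (high back rounded tense vowel) alone is [+high]. Removing any other segment would not leave a single-feature class that excludes it.

u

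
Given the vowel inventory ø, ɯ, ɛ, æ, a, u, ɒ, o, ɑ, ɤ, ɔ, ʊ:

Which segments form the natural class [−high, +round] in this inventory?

Checking each segment against [−high], [+round]: /ø/ (mid front rounded tense vowel), /ɒ/ (low back rounded vowel), /o/ (mid back rounded tense vowel), /ɔ/ (mid back rounded lax vowel) satisfy every feature; every other segment in the inventory fails at least one.

ø, ɒ, o, ɔ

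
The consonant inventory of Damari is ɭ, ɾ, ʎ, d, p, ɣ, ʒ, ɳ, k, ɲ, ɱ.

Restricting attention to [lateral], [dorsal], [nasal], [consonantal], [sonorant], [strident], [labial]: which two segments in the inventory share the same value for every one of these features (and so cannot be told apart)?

k, ɣ

Both /k/ and /ɣ/ are [-lateral], [+dorsal], [-nasal], [+consonantal], [-sonorant], [-strident], [-labial]. Since the list omits [voice] and [continuant] — which do distinguish the voiceless velar stop from the voiced velar fricative — this pair collapses; all other pairs remain distinct.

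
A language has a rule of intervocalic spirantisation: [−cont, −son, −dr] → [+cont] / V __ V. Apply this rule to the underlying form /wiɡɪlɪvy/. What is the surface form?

/ɡ/ satisfies [−cont, −son, −dr] and sits in V __ V. The [+continuant] counterpart of the voiced velar stop is /ɣ/. Other segments in /wiɡɪlɪvy/ either fail the structural description or are not in the environment, so the surface form is [wiɣɪlɪvy].

[wiɣɪlɪvy]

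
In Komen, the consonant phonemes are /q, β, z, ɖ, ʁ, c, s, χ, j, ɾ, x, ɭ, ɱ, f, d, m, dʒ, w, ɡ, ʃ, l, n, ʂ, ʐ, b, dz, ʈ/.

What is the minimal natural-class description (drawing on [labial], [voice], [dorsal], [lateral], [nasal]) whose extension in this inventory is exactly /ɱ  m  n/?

[+nasal]

/ɱ, m, n/ are exactly the [+nasal] segments in the inventory, so a single feature suffices.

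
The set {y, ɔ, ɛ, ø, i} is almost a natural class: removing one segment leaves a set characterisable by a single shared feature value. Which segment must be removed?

ɔ

/ø, y, i, ɛ/ are all [−back], but /ɔ/ (mid back rounded lax vowel) is [+back]. No other single segment can be removed to leave a set sharing one feature value that the removed segment lacks, so /ɔ/ is the odd one out.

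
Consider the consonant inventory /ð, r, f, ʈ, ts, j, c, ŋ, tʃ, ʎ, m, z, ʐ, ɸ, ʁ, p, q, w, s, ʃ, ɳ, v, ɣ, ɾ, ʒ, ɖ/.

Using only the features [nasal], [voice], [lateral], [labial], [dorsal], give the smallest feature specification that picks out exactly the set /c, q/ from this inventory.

[−voice, +dorsal]

The class [−voice], [+dorsal] has exactly /c, q/ as its extension in this inventory. No smaller conjunction from the listed features achieves this: [+dorsal] alone would also admit /j, ŋ, ʎ, ʁ, …/; [−voice] alone would also admit /f, ʈ, ts, tʃ, …/; and checking the remaining single features turns up none with this extension.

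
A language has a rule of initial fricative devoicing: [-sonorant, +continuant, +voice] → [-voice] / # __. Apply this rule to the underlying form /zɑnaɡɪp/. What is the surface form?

[sɑnaɡɪp]

The only segment in the rule's environment that also matches [-sonorant, +continuant, +voice] is /z/. Applying [-voice] turns the voiced alveolar fricative into /s/ (voiceless alveolar fricative), giving [sɑnaɡɪp].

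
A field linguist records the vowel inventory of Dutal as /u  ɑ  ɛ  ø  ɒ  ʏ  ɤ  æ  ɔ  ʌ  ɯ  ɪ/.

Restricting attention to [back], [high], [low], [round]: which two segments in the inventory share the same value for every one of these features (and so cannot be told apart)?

ʌ, ɤ

/ʌ/ (mid back unrounded lax vowel) and /ɤ/ (mid back unrounded tense vowel) are both [+back], [-high], [-low], [-round], so none of the listed features separates them. (They do differ in [tense], which is not among the given features.) Every other pair in the inventory differs on at least one listed feature.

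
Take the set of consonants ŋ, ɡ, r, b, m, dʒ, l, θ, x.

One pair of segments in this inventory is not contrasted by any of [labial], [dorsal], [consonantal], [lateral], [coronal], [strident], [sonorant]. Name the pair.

ɡ, x

/ɡ/ (voiced velar stop) and /x/ (voiceless velar fricative) are both [-labial], [+dorsal], [+consonantal], [-lateral], [-coronal], [-strident], [-sonorant], so none of the listed features separates them. (They do differ in [voice] and [continuant], which are not among the given features.) Every other pair in the inventory differs on at least one listed feature.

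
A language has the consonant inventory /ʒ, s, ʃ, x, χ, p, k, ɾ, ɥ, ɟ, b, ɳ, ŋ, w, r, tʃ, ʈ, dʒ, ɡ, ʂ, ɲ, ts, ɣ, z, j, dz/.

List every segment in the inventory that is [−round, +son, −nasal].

The [−round] segments are /ʒ, s, ʃ, x, χ, p, k, ɾ, ɟ, b, ɳ, ŋ, r, tʃ, ʈ, dʒ, ɡ, ʂ, ɲ, ts, ɣ, z, j, dz/.
Then [+sonorant] gives /ɾ, ɳ, ŋ, r, ɲ, j/.
Intersecting with [−nasal] leaves /ɾ, r, j/.

ɾ, r, j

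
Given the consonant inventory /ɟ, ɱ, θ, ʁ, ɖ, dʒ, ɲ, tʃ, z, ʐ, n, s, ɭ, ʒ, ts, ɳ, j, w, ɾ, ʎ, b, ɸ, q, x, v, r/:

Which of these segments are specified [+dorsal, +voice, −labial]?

Checking each segment against [+dorsal], [+voice], [−labial]: /ɟ/ (voiced palatal stop), /ʁ/ (voiced uvular fricative), /ɲ/ (palatal nasal), /j/ (palatal glide), /ʎ/ (palatal lateral approximant) satisfy every feature; every other segment in the inventory fails at least one.

ɟ, ʁ, ɲ, j, ʎ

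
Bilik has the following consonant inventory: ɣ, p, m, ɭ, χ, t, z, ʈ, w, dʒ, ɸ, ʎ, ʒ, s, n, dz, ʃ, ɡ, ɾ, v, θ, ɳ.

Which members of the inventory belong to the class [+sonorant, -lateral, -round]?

Checking each segment against [+sonorant], [-lateral], [-round]: /m/ (bilabial nasal), /n/ (alveolar nasal), /ɾ/ (alveolar tap), /ɳ/ (retroflex nasal) satisfy every feature; every other segment in the inventory fails at least one.

m, n, ɾ, ɳ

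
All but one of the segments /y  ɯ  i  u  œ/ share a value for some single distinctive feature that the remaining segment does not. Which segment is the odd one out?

[high] (equivalently [tense]) groups all but one: /y, i, ɯ, u/ share [+high] while /œ/ (mid front rounded lax vowel) alone is [−high]. Removing any other segment would not leave a single-feature class that excludes it.

œ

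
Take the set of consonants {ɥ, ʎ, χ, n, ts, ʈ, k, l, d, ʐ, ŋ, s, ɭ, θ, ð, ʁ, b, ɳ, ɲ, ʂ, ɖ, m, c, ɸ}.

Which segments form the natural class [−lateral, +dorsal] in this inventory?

ɥ, χ, k, ŋ, ʁ, ɲ, c

Checking each segment against [−lateral], [+dorsal]: /ɥ/ (labial-palatal glide), /χ/ (voiceless uvular fricative), /k/ (voiceless velar stop), /ŋ/ (velar nasal), /ʁ/ (voiced uvular fricative), /ɲ/ (palatal nasal), among others, satisfy every feature; every other segment in the inventory fails at least one.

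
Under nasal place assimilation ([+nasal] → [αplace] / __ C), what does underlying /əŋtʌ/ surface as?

[əntʌ]

In /əŋtʌ/, the nasal /ŋ/ precedes /t/, which is [+coronal]. The nasal assimilates in place, becoming the [+coronal] nasal /n/. The surface form is [əntʌ].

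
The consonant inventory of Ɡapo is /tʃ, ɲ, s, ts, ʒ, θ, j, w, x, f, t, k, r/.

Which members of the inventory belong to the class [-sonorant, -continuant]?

Eliminate segments failing any feature: /ɲ, j, w, r/ are [+sonorant]; /s, ʒ, θ, x, f/ are [+continuant]. The remaining /tʃ, ts, t, k/ satisfy [-sonorant], [-continuant].

tʃ, ts, t, k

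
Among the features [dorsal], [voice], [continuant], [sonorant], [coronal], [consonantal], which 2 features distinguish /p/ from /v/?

[voice], [continuant]

The two segments share [−dorsal], [−sonorant], [−coronal], [+consonantal]. The only features from the list on which they differ: /p/ is [−voice] while /v/ is [+voice]; /p/ is [−continuant] while /v/ is [+continuant].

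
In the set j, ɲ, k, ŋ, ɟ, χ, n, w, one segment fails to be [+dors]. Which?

n

Every segment except /n/ is [+dorsal]. /n/ (alveolar nasal) is [-dorsal], so it is the exception.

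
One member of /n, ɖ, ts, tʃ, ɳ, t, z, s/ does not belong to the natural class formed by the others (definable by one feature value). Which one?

/ɳ, z, n, t, ts, s, ɖ/ are all [-distributed], but /tʃ/ (voiceless postalveolar affricate) is [+distributed]. No other single segment can be removed to leave a set sharing one feature value that the removed segment lacks, so /tʃ/ is the odd one out.

tʃ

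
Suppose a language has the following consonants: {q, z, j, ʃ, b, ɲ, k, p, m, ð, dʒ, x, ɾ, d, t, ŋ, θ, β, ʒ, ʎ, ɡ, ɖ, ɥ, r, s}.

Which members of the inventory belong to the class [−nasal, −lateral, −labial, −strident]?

q, j, k, ð, x, ɾ, d, t, θ, ɡ, ɖ, r

Checking each segment against [−nasal], [−lateral], [−labial], [−strident]: /q/ (voiceless uvular stop), /j/ (palatal glide), /k/ (voiceless velar stop), /ð/ (voiced dental fricative), /x/ (voiceless velar fricative), /ɾ/ (alveolar tap), among others, satisfy every feature; every other segment in the inventory fails at least one.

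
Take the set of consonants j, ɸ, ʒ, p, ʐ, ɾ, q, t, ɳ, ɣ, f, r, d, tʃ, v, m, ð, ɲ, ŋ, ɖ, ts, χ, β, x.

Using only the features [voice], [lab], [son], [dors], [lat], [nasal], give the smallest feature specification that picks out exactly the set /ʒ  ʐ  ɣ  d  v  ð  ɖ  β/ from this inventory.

/ʒ, ʐ, ɣ, d, v, ð, ɖ, β/ are all [-sonorant], [+voice], and no other segment in the inventory matches both values. Dropping any one of them over-generates: [+voice] alone would also admit /j, ɾ, ɳ, r, …/; [-sonorant] alone would also admit /ɸ, p, q, t, …/. No other single listed feature picks out exactly this set either, so fewer than two features will not do.

[-son, +voice]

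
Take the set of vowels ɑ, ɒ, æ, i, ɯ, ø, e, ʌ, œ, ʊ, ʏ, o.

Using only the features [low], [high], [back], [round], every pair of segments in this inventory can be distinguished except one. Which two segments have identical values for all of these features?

/ø/ (mid front rounded tense vowel) and /œ/ (mid front rounded lax vowel) are both [-low], [-high], [-back], [+round], so none of the listed features separates them. (They do differ in [tense], which is not among the given features.) Every other pair in the inventory differs on at least one listed feature.

ø, œ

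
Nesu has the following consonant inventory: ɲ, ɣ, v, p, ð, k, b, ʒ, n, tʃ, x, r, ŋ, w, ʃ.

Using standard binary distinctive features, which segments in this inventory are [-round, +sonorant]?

ɲ, n, r, ŋ

Eliminate segments failing any feature: /ɣ, v, p, ð, k, b, ʒ, tʃ, x, ʃ/ are [-sonorant]; /w/ is [+round]. The remaining /ɲ, n, r, ŋ/ satisfy [-round], [+sonorant].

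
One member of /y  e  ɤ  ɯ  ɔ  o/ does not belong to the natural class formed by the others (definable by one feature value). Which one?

[tense] groups all but one: /ɤ, y, ɯ, e, o/ share [+tense] while /ɔ/ (mid back rounded lax vowel) alone is [-tense]. Removing any other segment would not leave a single-feature class that excludes it.

ɔ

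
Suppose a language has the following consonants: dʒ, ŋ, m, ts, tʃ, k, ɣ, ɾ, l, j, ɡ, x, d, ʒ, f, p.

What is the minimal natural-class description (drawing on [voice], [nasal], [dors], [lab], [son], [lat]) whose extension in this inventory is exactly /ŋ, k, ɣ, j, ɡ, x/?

The target set is precisely the extension of [+dorsal] in this inventory.

[+dors]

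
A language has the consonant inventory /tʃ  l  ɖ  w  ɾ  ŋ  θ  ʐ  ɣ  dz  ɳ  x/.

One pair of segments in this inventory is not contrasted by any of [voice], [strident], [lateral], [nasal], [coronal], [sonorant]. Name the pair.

dz, ʐ

/dz/ (voiced alveolar affricate) and /ʐ/ (voiced retroflex fricative) are both [+voice], [+strident], [−lateral], [−nasal], [+coronal], [−sonorant], so none of the listed features separates them. (They do differ in [continuant] and [anterior], which are not among the given features.) Every other pair in the inventory differs on at least one listed feature.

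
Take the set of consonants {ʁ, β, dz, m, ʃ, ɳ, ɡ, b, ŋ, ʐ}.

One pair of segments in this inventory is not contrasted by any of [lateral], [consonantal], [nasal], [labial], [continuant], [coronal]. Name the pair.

On the given features, /ʐ/ and /ʃ/ have an identical profile: [-lateral], [+consonantal], [-nasal], [-labial], [+continuant], [+coronal]. No other two segments in the inventory coincide on all 6 features. (They do differ in [voice] and [distributed], which are not among the given features.)

ʐ, ʃ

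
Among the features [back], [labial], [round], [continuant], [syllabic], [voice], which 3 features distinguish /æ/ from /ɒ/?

[labial], [round], [back]

/æ/ (low front unrounded vowel) and /ɒ/ (low back rounded vowel) agree on [+continuant], [+syllabic], [+voice]. They differ on [labial] (/æ/ [-], /ɒ/ [+]), [round] (/æ/ [-], /ɒ/ [+]), [back] (/æ/ [-], /ɒ/ [+]).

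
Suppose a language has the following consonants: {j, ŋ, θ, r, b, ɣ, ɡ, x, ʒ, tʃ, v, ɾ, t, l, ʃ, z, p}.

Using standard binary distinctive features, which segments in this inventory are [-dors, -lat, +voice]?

The [-dorsal] segments are /θ, r, b, ʒ, tʃ, v, ɾ, t, l, ʃ, z, p/.
Among these, [-lateral] gives /θ, r, b, ʒ, tʃ, v, ɾ, t, ʃ, z, p/.
Among these, [+voice] leaves /r, b, ʒ, v, ɾ, z/.

r, b, ʒ, v, ɾ, z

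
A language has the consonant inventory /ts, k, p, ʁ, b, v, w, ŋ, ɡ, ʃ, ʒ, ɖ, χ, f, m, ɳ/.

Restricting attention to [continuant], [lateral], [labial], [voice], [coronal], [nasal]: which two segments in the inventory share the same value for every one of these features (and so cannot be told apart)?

v, w

Both /v/ and /w/ are [+continuant], [-lateral], [+labial], [+voice], [-coronal], [-nasal]. Since the list omits [sonorant], [round] and [dorsal] — which do distinguish the voiced labiodental fricative from the labial-velar glide — this pair collapses; all other pairs remain distinct.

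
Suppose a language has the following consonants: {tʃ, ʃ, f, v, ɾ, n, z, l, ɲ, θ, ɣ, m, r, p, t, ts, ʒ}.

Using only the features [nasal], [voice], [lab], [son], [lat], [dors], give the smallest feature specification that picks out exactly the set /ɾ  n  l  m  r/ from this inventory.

[+son, −dors]

/ɾ, n, l, m, r/ are all [+sonorant], [−dorsal], and no other segment in the inventory matches both values. Dropping any one of them over-generates: [−dorsal] alone would also admit /tʃ, ʃ, f, v, …/; [+sonorant] alone would also admit /ɲ/. No other single listed feature picks out exactly this set either, so fewer than two features will not do.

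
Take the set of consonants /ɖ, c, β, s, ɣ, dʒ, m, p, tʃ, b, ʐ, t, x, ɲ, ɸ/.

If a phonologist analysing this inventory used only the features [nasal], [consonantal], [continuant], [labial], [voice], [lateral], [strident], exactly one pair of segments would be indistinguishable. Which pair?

/c/ (voiceless palatal stop) and /t/ (voiceless alveolar stop) are both [-nasal], [+consonantal], [-continuant], [-labial], [-voice], [-lateral], [-strident], so none of the listed features separates them. (They do differ in [dorsal], which is not among the given features.) Every other pair in the inventory differs on at least one listed feature.

c, t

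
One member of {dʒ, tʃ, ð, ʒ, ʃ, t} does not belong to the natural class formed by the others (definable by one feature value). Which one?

t

/ʃ, ð, dʒ, tʃ, ʒ/ are all [+distributed], but /t/ (voiceless alveolar stop) is [−distributed]. No other single segment can be removed to leave a set sharing one feature value that the removed segment lacks, so /t/ is the odd one out.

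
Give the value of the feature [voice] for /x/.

[-voice]

/x/ is the voiceless velar fricative. The feature [voice] marks segments produced with vocal-fold vibration; /x/ lacks this property, so it is [-voice].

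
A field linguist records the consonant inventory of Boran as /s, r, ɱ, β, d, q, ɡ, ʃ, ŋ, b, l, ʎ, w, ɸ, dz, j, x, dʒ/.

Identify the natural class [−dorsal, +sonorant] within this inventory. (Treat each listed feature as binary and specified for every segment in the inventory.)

r, ɱ, l

Among the inventory, the [−dorsal] segments are /s, r, ɱ, β, d, ʃ, b, l, ɸ, dz, dʒ/.
Of those, [+sonorant] leaves /r, ɱ, l/.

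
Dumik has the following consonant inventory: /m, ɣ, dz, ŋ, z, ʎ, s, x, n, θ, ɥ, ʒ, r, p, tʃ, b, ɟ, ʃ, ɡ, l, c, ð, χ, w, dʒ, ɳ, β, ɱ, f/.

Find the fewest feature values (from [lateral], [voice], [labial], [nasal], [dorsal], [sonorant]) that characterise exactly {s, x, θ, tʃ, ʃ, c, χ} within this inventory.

[-voice, -labial]

Every target segment is [-voice], [-labial]; each remaining inventory member fails at least one of these. Each conjunct is needed — [-labial] alone would also admit /ɣ, dz, ŋ, z, …/; [-voice] alone would also admit /p, f/ — and no other single listed feature has exactly this extension, so two is the minimum.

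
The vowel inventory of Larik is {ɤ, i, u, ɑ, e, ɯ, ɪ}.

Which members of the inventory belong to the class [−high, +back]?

ɤ, ɑ

The [−high] segments are /ɤ, ɑ, e/.
Within that set, [+back] leaves /ɤ, ɑ/.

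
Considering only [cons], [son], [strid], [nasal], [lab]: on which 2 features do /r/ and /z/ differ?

The two segments share [+consonantal], [−nasal], [−labial]. The only features from the list on which they differ: /r/ is [+sonorant] while /z/ is [−sonorant]; /r/ is [−strident] while /z/ is [+strident].

[sonorant], [strident]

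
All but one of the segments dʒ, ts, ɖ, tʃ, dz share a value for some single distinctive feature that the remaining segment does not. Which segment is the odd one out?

/dʒ, dz, ts, tʃ/ are all [+delayed release], but /ɖ/ (voiced retroflex stop) is [-delayed release]. No other single segment can be removed to leave a set sharing one feature value that the removed segment lacks, so /ɖ/ is the odd one out.

ɖ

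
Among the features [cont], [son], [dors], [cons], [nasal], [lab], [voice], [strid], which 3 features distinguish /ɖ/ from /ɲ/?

/ɖ/ (voiced retroflex stop) and /ɲ/ (palatal nasal) agree on [−continuant], [+consonantal], [−labial], [+voice], [−strident]. They differ on [sonorant] (/ɖ/ [−], /ɲ/ [+]), [nasal] (/ɖ/ [−], /ɲ/ [+]), [dorsal] (/ɖ/ [−], /ɲ/ [+]).

[sonorant], [nasal], [dorsal]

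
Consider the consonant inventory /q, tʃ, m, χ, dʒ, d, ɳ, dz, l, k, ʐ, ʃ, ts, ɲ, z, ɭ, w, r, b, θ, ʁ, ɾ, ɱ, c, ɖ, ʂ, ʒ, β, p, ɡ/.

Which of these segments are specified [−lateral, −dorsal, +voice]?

Among the inventory, the [−lateral] segments are /q, tʃ, m, χ, dʒ, d, ɳ, dz, k, ʐ, ʃ, ts, ɲ, z, w, r, b, θ, ʁ, ɾ, ɱ, c, ɖ, ʂ, ʒ, β, p, ɡ/.
Intersecting with [−dorsal] gives /tʃ, m, dʒ, d, ɳ, dz, ʐ, ʃ, ts, z, r, b, θ, ɾ, ɱ, ɖ, ʂ, ʒ, β, p/.
Within that set, [+voice] leaves /m, dʒ, d, ɳ, dz, ʐ, z, r, b, ɾ, ɱ, ɖ, ʒ, β/.

m, dʒ, d, ɳ, dz, ʐ, z, r, b, ɾ, ɱ, ɖ, ʒ, β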